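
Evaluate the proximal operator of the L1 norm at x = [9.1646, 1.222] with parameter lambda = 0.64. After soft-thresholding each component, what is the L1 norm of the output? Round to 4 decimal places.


Soft-thresholding with lambda = 0.64:
prox(9.1646) = sign(9.1646)*max(|9.1646| - 0.64, 0) = 8.5246
prox(1.222) = sign(1.222)*max(|1.222| - 0.64, 0) = 0.582
prox(x) = [8.5246, 0.582]
||prox(x)||_1 = 8.5246 + 0.582 = 9.1066


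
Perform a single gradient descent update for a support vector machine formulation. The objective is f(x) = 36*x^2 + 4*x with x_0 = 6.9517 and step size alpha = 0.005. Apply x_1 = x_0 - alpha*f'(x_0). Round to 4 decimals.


We compute the gradient at x_0 and apply the update.
f'(x) = 72*x + 4
f'(6.9517) = 72*6.9517 + 4 = 504.5224
x_1 = 6.9517 - 0.005*504.5224 = 4.4291


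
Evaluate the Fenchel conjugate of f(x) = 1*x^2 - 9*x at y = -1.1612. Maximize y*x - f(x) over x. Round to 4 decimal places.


f*(y) = sup_x {y*x - a*x^2 - b*x} = sup_x {(y-b)*x - a*x^2}
FOC: (y - b) - 2a*x = 0 => x* = (y - b)/(2a)
x* = (-1.1612 + 9)/(2*1) = 3.9194
f*(-1.1612) = (y-b)^2/(4a) = (-1.1612 + 9)^2/(4*1)
= 61.4468/4 = 15.3617


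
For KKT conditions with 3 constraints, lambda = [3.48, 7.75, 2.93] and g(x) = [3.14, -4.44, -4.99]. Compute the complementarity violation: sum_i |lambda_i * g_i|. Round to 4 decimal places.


KKT complementary slackness check:
lambda_1 * g_1 = 3.48 * 3.14 = 10.9272
lambda_2 * g_2 = 7.75 * -4.44 = -34.41
lambda_3 * g_3 = 2.93 * -4.99 = -14.6207
Total violation = 10.9272 + 34.41 + 14.6207 = 59.9579


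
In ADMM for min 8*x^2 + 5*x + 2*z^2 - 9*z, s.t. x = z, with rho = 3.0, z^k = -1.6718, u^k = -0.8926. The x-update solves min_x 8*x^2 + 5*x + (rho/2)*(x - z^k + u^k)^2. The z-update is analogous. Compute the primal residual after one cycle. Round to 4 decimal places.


ADMM iteration with rho = 3.0, z^k = -1.6718, u^k = -0.8926
Step 1: x-update.
Minimize 8*x^2 + 5*x + (3.0/2)*(x + 1.6718 - 0.8926)^2
FOC: (2*8 + 3.0)*x = -5 + 3.0*(-1.6718 + 0.8926)
x^{k+1} = -0.3862
Step 2: z-update.
Minimize 2*z^2 - 9*z + (3.0/2)*(-0.3862 - z - 0.8926)^2
FOC: (2*2 + 3.0)*z = 9 + 3.0*(-0.3862 - 0.8926)
z^{k+1} = 0.7377
Step 3: u-update.
u^{k+1} = -0.8926 - 0.3862 - 0.7377 = -2.0165
Step 4: Primal residual = |-0.3862 - 0.7377| = 1.1239


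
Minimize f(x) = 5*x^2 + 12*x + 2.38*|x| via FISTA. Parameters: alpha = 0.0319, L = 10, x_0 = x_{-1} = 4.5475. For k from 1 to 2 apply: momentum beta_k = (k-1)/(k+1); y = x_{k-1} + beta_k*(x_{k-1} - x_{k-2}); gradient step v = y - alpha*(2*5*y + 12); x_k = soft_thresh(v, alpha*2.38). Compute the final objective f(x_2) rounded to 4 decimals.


FISTA on f(x) = 5*x^2 + 12*x + 2.38*|x|
L = 10, alpha = 0.0319
Iteration 1: beta = 0.0, y = 4.5475 + 0.0*(4.5475 - 4.5475) = 4.5475
  grad(y) = 57.475, v = y - alpha*grad = 2.714
  prox(v) = soft_thresh(2.714, 0.0759) = 2.6381
Iteration 2: beta = 0.3333, y = 2.6381 + 0.3333*(2.6381 - 4.5475) = 2.0017
  grad(y) = 32.0167, v = y - alpha*grad = 0.9803
  prox(v) = soft_thresh(0.9803, 0.0759) = 0.9044
f(x_2) = 5*0.9044^2 + 12*0.9044 + 2.38*|0.9044| = 17.0953


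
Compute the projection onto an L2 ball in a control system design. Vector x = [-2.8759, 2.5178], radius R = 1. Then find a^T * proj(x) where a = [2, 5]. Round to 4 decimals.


Step 1: Compute ||x|| (intermediates to 6 decimals).
||x|| = sqrt((-2.8759)^2 + 2.5178^2) = 3.822318
Step 2: Project.
Since ||x|| > R, scale = R/||x|| = 1/3.822318 = 0.261621, proj(x) = scale * x
proj(x) = [-0.752396, 0.658709]
Step 3: Dot product.
a^T * proj(x) = 2*(-0.752396) + 5*0.658709 = 1.7888


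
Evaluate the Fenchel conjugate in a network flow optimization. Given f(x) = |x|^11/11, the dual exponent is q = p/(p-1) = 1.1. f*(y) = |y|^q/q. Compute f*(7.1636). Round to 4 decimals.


The conjugate exponent q satisfies 1/p + 1/q = 1.
p = 11, so q = 11/(11 - 1) = 1.1
|y|^q = 7.1636^1.1 = 8.7226
f*(7.1636) = 8.7226 / 1.1 = 7.9296


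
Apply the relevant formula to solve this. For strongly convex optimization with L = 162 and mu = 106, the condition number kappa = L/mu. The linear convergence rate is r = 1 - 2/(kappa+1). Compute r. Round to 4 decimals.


Step 1: Compute the condition number.
kappa = L/mu = 162/106 = 1.5283
Step 2: Compute the convergence rate.
r = 1 - 2/(kappa + 1) = 1 - 2*mu/(L + mu) = (L - mu)/(L + mu) = 56/268 = 0.209


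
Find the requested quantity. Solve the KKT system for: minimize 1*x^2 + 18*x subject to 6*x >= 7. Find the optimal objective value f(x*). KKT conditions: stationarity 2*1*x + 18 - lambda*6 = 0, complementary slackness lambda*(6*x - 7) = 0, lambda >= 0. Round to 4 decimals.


Step 1: Try lambda = 0 (constraint inactive).
x_unc = -18/(2*1) = -9.0
Check: 6*-9.0 = -54.0 < 7 -- violated!
Step 2: Constraint must be active: 6*x = 7
x* = 7/6 = 1.1667 (rounded; the exact value 7/6 is used below)
lambda = (2*1*(7/6) + 18)/6 = 3.3889
Step 3: Compute optimal value.
f(x*) = 1*(7/6)^2 + 18*(7/6) = 22.3611


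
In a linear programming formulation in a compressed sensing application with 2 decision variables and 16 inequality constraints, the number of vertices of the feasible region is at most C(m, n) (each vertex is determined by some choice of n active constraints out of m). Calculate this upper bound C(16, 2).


Each vertex corresponds to some choice of n active constraints out of m, so the number of vertices is at most C(m, n) = m! / (n!(m-n)!).
m = 16, n = 2
Numerator: 16 * 15
Denominator: 2! = 2
C(16, 2) = 120


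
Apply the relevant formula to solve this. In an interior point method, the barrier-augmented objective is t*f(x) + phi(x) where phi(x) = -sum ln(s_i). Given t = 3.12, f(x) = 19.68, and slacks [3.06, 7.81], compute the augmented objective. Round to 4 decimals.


Step 1: Compute log-barrier.
ln values: [1.1184, 2.0554]
phi = -(1.1184 + 2.0554) = -3.1738
Step 2: Compute augmented objective.
t*f(x) = 3.12*19.68 = 61.4016
Total = 61.4016 - 3.1738 = 58.2278


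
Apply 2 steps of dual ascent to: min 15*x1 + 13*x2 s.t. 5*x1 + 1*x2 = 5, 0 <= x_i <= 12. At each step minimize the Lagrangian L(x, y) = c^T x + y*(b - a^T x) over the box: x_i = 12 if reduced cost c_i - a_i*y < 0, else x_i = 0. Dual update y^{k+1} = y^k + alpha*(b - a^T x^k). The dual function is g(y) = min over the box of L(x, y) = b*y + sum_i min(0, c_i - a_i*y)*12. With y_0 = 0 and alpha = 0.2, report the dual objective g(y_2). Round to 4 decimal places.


Dual ascent for LP: min 15*x1 + 13*x2, 5*x1 + 1*x2 = 5, 0 <= x_i <= 12
Step 1: y^k = 0.0, reduced costs: (15.0, 13.0)
  x^k = (0.0, 0.0), subgradient = b - a^T x = 5.0
  y^{k+1} = 0.0 + 0.2*5.0 = 1.0
Step 2: y^k = 1.0, reduced costs: (10.0, 12.0)
  x^k = (0.0, 0.0), subgradient = b - a^T x = 5.0
  y^{k+1} = 1.0 + 0.2*5.0 = 2.0
Dual objective at y_2 = 2.0: reduced costs (5.0, 11.0), box minimizer x = (0.0, 0.0)
g(y_2) = b*y + (c1 - a1*y)*x1 + (c2 - a2*y)*x2 = 5*2.0 + 5.0*0.0 + 11.0*0.0 = 10.0 + 0.0 + 0.0 = 10.0


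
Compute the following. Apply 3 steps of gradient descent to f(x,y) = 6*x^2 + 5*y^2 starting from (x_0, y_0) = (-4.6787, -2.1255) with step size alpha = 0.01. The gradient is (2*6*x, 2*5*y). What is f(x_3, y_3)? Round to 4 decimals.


Gradient descent on f(x,y) = 6*x^2 + 5*y^2.
Starting point: (-4.6787, -2.1255), alpha = 0.01
Step 1: grad_x = 2*6*-4.6787 = -56.1444, grad_y = 2*5*-2.1255 = -21.255
  x_1 = -4.6787 - 0.01*-56.1444 = -4.1173
  y_1 = -2.1255 - 0.01*-21.255 = -1.913
Step 2: grad_x = 2*6*-4.1173 = -49.4071, grad_y = 2*5*-1.913 = -19.1295
  x_2 = -4.1173 - 0.01*-49.4071 = -3.6232
  y_2 = -1.913 - 0.01*-19.1295 = -1.7217
Step 3: grad_x = 2*6*-3.6232 = -43.4782, grad_y = 2*5*-1.7217 = -17.2166
  x_3 = -3.6232 - 0.01*-43.4782 = -3.1884
  y_3 = -1.7217 - 0.01*-17.2166 = -1.5495
f(-3.1884, -1.5495) = 6*(-3.1884)^2 + 5*(-1.5495)^2 = 73.0001


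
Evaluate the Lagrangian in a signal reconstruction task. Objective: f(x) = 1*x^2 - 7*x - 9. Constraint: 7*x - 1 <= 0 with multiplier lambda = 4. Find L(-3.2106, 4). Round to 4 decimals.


Step 1: Evaluate f(x).
f(-3.2106) = 1*(-3.2106)^2 - 7*(-3.2106) - 9 = 23.7822
Step 2: Evaluate g(x).
g(-3.2106) = 7*-3.2106 - 1 = -23.4742
Step 3: Compute Lagrangian.
L = 23.7822 + 4*-23.4742 = -70.1146


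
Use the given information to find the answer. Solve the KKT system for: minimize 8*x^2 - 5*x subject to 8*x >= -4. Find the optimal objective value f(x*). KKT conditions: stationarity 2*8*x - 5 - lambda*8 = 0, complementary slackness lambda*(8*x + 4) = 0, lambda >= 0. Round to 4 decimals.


Step 1: Try lambda = 0 (constraint inactive).
Stationarity: 2*8*x - 5 = 0
x* = 5/(2*8) = 0.3125
Check constraint: 8*0.3125 = 2.5 >= -4 -- satisfied.
Step 2: Compute optimal value.
f(x*) = 8*0.3125^2 - 5*0.3125 = -0.7813


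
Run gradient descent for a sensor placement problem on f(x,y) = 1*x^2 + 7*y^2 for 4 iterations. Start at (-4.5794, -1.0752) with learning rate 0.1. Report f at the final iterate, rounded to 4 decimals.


Gradient descent on f(x,y) = 1*x^2 + 7*y^2.
Starting point: (-4.5794, -1.0752), alpha = 0.1
Step 1: grad_x = 2*1*-4.5794 = -9.1588, grad_y = 2*7*-1.0752 = -15.0528
  x_1 = -4.5794 - 0.1*-9.1588 = -3.6635
  y_1 = -1.0752 - 0.1*-15.0528 = 0.4301
Step 2: grad_x = 2*1*-3.6635 = -7.327, grad_y = 2*7*0.4301 = 6.0211
  x_2 = -3.6635 - 0.1*-7.327 = -2.9308
  y_2 = 0.4301 - 0.1*6.0211 = -0.172
Step 3: grad_x = 2*1*-2.9308 = -5.8616, grad_y = 2*7*-0.172 = -2.4084
  x_3 = -2.9308 - 0.1*-5.8616 = -2.3447
  y_3 = -0.172 - 0.1*-2.4084 = 0.0688
Step 4: grad_x = 2*1*-2.3447 = -4.6893, grad_y = 2*7*0.0688 = 0.9634
  x_4 = -2.3447 - 0.1*-4.6893 = -1.8757
  y_4 = 0.0688 - 0.1*0.9634 = -0.0275
f(-1.8757, -0.0275) = 1*(-1.8757)^2 + 7*(-0.0275)^2 = 3.5236


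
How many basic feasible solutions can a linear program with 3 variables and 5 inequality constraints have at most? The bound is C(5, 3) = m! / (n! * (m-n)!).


Each vertex corresponds to some choice of n active constraints out of m, so the number of vertices is at most C(m, n) = m! / (n!(m-n)!).
m = 5, n = 3
Numerator: 5 * 4 * 3
Denominator: 3! = 6
C(5, 3) = 10


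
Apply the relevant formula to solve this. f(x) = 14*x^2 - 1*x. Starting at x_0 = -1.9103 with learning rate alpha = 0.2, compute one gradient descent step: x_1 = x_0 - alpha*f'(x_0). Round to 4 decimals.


We compute the gradient at x_0 and apply the update.
f'(x) = 28*x - 1
f'(-1.9103) = 28*-1.9103 - 1 = -54.4884
x_1 = -1.9103 - 0.2*-54.4884 = 8.9874


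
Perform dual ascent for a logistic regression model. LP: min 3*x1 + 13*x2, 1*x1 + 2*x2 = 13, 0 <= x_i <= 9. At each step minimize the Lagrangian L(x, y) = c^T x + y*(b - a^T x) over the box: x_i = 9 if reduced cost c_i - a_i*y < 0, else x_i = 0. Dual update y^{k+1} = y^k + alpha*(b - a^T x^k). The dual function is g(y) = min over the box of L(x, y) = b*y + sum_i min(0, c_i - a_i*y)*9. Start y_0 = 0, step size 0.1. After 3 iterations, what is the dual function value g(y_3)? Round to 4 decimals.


Dual ascent for LP: min 3*x1 + 13*x2, 1*x1 + 2*x2 = 13, 0 <= x_i <= 9
Step 1: y^k = 0.0, reduced costs: (3.0, 13.0)
  x^k = (0.0, 0.0), subgradient = b - a^T x = 13.0
  y^{k+1} = 0.0 + 0.1*13.0 = 1.3
Step 2: y^k = 1.3, reduced costs: (1.7, 10.4)
  x^k = (0.0, 0.0), subgradient = b - a^T x = 13.0
  y^{k+1} = 1.3 + 0.1*13.0 = 2.6
Step 3: y^k = 2.6, reduced costs: (0.4, 7.8)
  x^k = (0.0, 0.0), subgradient = b - a^T x = 13.0
  y^{k+1} = 2.6 + 0.1*13.0 = 3.9
Dual objective at y_3 = 3.9: reduced costs (-0.9, 5.2), box minimizer x = (9.0, 0.0)
g(y_3) = b*y + (c1 - a1*y)*x1 + (c2 - a2*y)*x2 = 13*3.9 + (-0.9)*9.0 + 5.2*0.0 = 50.7 - 8.1 + 0.0 = 42.6


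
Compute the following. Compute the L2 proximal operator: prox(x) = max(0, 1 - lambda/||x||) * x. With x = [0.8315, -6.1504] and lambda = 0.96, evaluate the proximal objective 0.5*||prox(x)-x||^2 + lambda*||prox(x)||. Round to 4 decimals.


Step 1: Compute ||x||.
||x|| = 6.2064
Step 2: Compute scaling factor.
scale = max(0, 1 - 0.96/6.2064) = 0.8453
Step 3: prox(x) = [0.7029, -5.1991]
||prox(x)|| = 5.2464
Step 4: Proximal objective.
0.5*||prox-x||^2 = 0.4608
lambda*||prox|| = 5.0365
Total = 5.4973


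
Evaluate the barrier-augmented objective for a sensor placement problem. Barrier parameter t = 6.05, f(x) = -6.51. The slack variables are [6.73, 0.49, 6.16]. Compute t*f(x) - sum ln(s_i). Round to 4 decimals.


Step 1: Compute log-barrier.
ln values: [1.9066, -0.7133, 1.8181]
phi = -(1.9066 - 0.7133 + 1.8181) = -3.0113
Step 2: Compute augmented objective.
t*f(x) = 6.05*-6.51 = -39.3855
Total = -39.3855 - 3.0113 = -42.3968


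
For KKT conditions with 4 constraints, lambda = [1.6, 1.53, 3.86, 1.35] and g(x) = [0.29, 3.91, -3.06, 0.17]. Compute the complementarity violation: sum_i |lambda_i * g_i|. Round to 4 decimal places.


KKT complementary slackness check:
lambda_1 * g_1 = 1.6 * 0.29 = 0.464
lambda_2 * g_2 = 1.53 * 3.91 = 5.9823
lambda_3 * g_3 = 3.86 * -3.06 = -11.8116
lambda_4 * g_4 = 1.35 * 0.17 = 0.2295
Total violation = 0.464 + 5.9823 + 11.8116 + 0.2295 = 18.4874


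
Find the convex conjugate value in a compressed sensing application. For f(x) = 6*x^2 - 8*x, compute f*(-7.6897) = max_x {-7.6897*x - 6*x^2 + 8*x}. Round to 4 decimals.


f*(y) = sup_x {y*x - a*x^2 - b*x} = sup_x {(y-b)*x - a*x^2}
FOC: (y - b) - 2a*x = 0 => x* = (y - b)/(2a)
x* = (-7.6897 + 8)/(2*6) = 0.0259
f*(-7.6897) = (y-b)^2/(4a) = (-7.6897 + 8)^2/(4*6)
= 0.0963/24 = 0.004


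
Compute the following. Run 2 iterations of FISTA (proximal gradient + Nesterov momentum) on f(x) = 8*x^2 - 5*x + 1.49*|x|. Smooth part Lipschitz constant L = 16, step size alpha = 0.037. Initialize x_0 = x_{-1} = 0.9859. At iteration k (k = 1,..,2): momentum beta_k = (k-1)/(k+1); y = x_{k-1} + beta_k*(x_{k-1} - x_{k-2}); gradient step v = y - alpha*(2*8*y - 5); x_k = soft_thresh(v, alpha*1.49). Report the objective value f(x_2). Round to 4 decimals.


FISTA on f(x) = 8*x^2 - 5*x + 1.49*|x|
L = 16, alpha = 0.037
Iteration 1: beta = 0.0, y = 0.9859 + 0.0*(0.9859 - 0.9859) = 0.9859
  grad(y) = 10.7744, v = y - alpha*grad = 0.5872
  prox(v) = soft_thresh(0.5872, 0.0551) = 0.5321
Iteration 2: beta = 0.3333, y = 0.5321 + 0.3333*(0.5321 - 0.9859) = 0.3809
  grad(y) = 1.0937, v = y - alpha*grad = 0.3404
  prox(v) = soft_thresh(0.3404, 0.0551) = 0.2853
f(x_2) = 8*0.2853^2 - 5*0.2853 + 1.49*|0.2853| = -0.3503


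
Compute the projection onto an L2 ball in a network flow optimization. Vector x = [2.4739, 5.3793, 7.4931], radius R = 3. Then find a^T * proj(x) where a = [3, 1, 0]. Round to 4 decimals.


Step 1: Compute ||x|| (intermediates to 6 decimals).
||x|| = sqrt(2.4739^2 + 5.3793^2 + 7.4931^2) = 9.550057
Step 2: Project.
Since ||x|| > R, scale = R/||x|| = 3/9.550057 = 0.314134, proj(x) = scale * x
proj(x) = [0.777136, 1.689821, 2.353837]
Step 3: Dot product.
a^T * proj(x) = 3*0.777136 + 1*1.689821 + 0*2.353837 = 4.0212


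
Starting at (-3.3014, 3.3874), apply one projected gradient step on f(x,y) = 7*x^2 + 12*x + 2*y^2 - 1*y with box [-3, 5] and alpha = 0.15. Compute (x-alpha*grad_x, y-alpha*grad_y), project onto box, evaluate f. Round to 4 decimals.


Step 1: Compute gradient at (-3.3014, 3.3874).
grad_x = 2*7*-3.3014 + 12 = -34.2196
grad_y = 2*2*3.3874 - 1 = 12.5496
Step 2: Gradient step.
x_raw = -3.3014 - 0.15*-34.2196 = 1.8315
y_raw = 3.3874 - 0.15*12.5496 = 1.505
Step 3: Project onto [-3, 5].
x_proj = clip(1.8315) = 1.8315
y_proj = clip(1.505) = 1.505
Step 4: Evaluate f.
f(1.8315, 1.505) = 48.4851


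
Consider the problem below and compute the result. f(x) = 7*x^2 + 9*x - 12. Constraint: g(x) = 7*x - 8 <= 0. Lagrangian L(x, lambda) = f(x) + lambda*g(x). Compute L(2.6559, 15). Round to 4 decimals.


Step 1: Evaluate f(x).
f(2.6559) = 7*2.6559^2 + 9*2.6559 - 12 = 61.2797
Step 2: Evaluate g(x).
g(2.6559) = 7*2.6559 - 8 = 10.5913
Step 3: Compute Lagrangian.
L = 61.2797 + 15*10.5913 = 220.1492


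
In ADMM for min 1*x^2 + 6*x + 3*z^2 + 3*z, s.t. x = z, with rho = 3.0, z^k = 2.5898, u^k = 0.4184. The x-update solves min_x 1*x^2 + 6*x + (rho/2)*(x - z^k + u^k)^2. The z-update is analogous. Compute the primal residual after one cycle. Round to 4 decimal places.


ADMM iteration with rho = 3.0, z^k = 2.5898, u^k = 0.4184
Step 1: x-update.
Minimize 1*x^2 + 6*x + (3.0/2)*(x - 2.5898 + 0.4184)^2
FOC: (2*1 + 3.0)*x = -6 + 3.0*(2.5898 - 0.4184)
x^{k+1} = 0.1028
Step 2: z-update.
Minimize 3*z^2 + 3*z + (3.0/2)*(0.1028 - z + 0.4184)^2
FOC: (2*3 + 3.0)*z = -3 + 3.0*(0.1028 + 0.4184)
z^{k+1} = -0.1596
Step 3: u-update.
u^{k+1} = 0.4184 + 0.1028 + 0.1596 = 0.6808
Step 4: Primal residual = |0.1028 + 0.1596| = 0.2624


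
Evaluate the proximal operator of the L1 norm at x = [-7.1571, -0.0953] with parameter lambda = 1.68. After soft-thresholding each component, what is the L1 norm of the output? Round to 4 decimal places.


Soft-thresholding with lambda = 1.68:
prox(-7.1571) = sign(-7.1571)*max(|-7.1571| - 1.68, 0) = -5.4771
prox(-0.0953) = sign(-0.0953)*max(|-0.0953| - 1.68, 0) = 0.0
prox(x) = [-5.4771, 0.0]
||prox(x)||_1 = 5.4771 + 0.0 = 5.4771


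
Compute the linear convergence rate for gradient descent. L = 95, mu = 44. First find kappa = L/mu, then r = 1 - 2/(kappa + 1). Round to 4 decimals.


Step 1: Compute the condition number.
kappa = L/mu = 95/44 = 2.1591
Step 2: Compute the convergence rate.
r = 1 - 2/(kappa + 1) = 1 - 2*mu/(L + mu) = (L - mu)/(L + mu) = 51/139 = 0.3669


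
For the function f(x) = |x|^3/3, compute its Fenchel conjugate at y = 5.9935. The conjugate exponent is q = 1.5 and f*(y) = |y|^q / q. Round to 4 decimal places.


The conjugate exponent q satisfies 1/p + 1/q = 1.
p = 3, so q = 3/(3 - 1) = 1.5
|y|^q = 5.9935^1.5 = 14.6731
f*(5.9935) = 14.6731 / 1.5 = 9.782


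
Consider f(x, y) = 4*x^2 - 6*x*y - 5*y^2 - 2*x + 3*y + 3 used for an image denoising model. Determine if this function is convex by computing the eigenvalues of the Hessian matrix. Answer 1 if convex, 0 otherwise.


The Hessian of f(x,y) = 4*x^2 - 6*x*y - 5*y^2 - 2*x + 3*y + 3 is:
H = [[8, -6], [-6, -10]]
Trace = 8 - 10 = -2
Determinant = 8*-10 - (-6)^2 = -116
Discriminant = (-2)^2 - 4*-116 = 468.0
Eigenvalues: lambda_1 = -11.8167, lambda_2 = 9.8167
The function is not convex.

0


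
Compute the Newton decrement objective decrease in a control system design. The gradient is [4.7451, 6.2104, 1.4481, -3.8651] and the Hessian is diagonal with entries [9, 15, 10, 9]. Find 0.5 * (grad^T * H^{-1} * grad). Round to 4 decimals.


Step 1: H is diagonal, so H^(-1) * g = [0.5272, 0.414, 0.1448, -0.4295].
Step 2: g^T H^(-1) g = sum_i g_i^2 / H_ii
  = (4.7451)^2/9 + (6.2104)^2/15 + (1.4481)^2/10 + (-3.8651)^2/9
  = 2.5018 + 2.5713 + 0.2097 + 1.6599 = 6.9426
Step 3: Objective decrease = 0.5 * g^T H^(-1) g = 3.4713


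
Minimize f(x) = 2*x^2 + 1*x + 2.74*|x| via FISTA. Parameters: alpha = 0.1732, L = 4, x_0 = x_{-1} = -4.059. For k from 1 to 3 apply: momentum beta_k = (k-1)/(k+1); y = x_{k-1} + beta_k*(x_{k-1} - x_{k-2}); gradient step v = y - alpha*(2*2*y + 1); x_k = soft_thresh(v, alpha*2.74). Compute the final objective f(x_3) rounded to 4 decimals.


FISTA on f(x) = 2*x^2 + 1*x + 2.74*|x|
L = 4, alpha = 0.1732
Iteration 1: beta = 0.0, y = -4.059 + 0.0*(-4.059 + 4.059) = -4.059
  grad(y) = -15.236, v = y - alpha*grad = -1.4201
  prox(v) = soft_thresh(-1.4201, 0.4746) = -0.9456
Iteration 2: beta = 0.3333, y = -0.9456 + 0.3333*(-0.9456 + 4.059) = 0.0923
  grad(y) = 1.369, v = y - alpha*grad = -0.1449
  prox(v) = soft_thresh(-0.1449, 0.4746) = 0.0
Iteration 3: beta = 0.5, y = 0.0 + 0.5*(0.0 + 0.9456) = 0.4728
  grad(y) = 2.8911, v = y - alpha*grad = -0.028
  prox(v) = soft_thresh(-0.028, 0.4746) = 0.0
f(x_3) = 2*0.0^2 + 1*0.0 + 2.74*|0.0| = 0.0


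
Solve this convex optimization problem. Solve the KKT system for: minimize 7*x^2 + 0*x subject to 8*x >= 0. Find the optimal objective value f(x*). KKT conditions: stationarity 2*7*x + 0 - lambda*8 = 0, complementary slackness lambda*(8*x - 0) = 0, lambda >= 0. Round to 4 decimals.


Step 1: Try lambda = 0 (constraint inactive).
Stationarity: 2*7*x + 0 = 0
x* = 0/(2*7) = 0.0
Check constraint: 8*0.0 = 0.0 >= 0 -- satisfied.
Step 2: Compute optimal value.
f(x*) = 7*0.0^2 + 0*0.0 = 0.0


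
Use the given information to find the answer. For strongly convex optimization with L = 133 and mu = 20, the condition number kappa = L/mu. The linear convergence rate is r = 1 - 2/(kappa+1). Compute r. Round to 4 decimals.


Step 1: Compute the condition number.
kappa = L/mu = 133/20 = 6.65
Step 2: Compute the convergence rate.
r = 1 - 2/(kappa + 1) = 1 - 2*mu/(L + mu) = (L - mu)/(L + mu) = 113/153 = 0.7386


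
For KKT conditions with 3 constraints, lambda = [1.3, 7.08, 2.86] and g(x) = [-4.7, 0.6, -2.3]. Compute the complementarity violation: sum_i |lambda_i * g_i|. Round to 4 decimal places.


KKT complementary slackness check:
lambda_1 * g_1 = 1.3 * -4.7 = -6.11
lambda_2 * g_2 = 7.08 * 0.6 = 4.248
lambda_3 * g_3 = 2.86 * -2.3 = -6.578
Total violation = 6.11 + 4.248 + 6.578 = 16.936


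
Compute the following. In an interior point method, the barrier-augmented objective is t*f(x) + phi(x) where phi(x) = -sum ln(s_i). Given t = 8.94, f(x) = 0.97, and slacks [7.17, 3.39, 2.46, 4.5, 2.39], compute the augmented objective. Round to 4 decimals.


Step 1: Compute log-barrier.
ln values: [1.9699, 1.2208, 0.9002, 1.5041, 0.8713]
phi = -(1.9699 + 1.2208 + 0.9002 + 1.5041 + 0.8713) = -6.4663
Step 2: Compute augmented objective.
t*f(x) = 8.94*0.97 = 8.6718
Total = 8.6718 - 6.4663 = 2.2055


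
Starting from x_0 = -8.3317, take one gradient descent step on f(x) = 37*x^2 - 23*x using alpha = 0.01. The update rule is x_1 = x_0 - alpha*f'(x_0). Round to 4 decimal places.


We compute the gradient at x_0 and apply the update.
f'(x) = 74*x - 23
f'(-8.3317) = 74*-8.3317 - 23 = -639.5458
x_1 = -8.3317 - 0.01*-639.5458 = -1.9362


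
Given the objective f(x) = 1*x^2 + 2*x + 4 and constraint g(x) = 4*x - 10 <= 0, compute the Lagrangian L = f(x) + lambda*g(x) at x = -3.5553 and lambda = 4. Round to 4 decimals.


Step 1: Evaluate f(x).
f(-3.5553) = 1*(-3.5553)^2 + 2*(-3.5553) + 4 = 9.5296
Step 2: Evaluate g(x).
g(-3.5553) = 4*-3.5553 - 10 = -24.2212
Step 3: Compute Lagrangian.
L = 9.5296 + 4*-24.2212 = -87.3552


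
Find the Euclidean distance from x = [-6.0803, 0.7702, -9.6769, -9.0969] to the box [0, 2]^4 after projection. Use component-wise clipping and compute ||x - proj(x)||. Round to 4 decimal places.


Project each component onto [0, 2].
clip(-6.0803) = 0.0, clip(0.7702) = 0.7702, clip(-9.6769) = 0.0, clip(-9.0969) = 0.0
Projection = [0.0, 0.7702, 0.0, 0.0]
Squared diffs: [36.97, 0.0, 93.6424, 82.7536]
Distance = sqrt(213.366) = 14.6071


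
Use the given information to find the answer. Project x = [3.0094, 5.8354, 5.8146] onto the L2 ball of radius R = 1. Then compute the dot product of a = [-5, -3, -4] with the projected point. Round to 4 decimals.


Step 1: Compute ||x|| (intermediates to 6 decimals).
||x|| = sqrt(3.0094^2 + 5.8354^2 + 5.8146^2) = 8.770288
Step 2: Project.
Since ||x|| > R, scale = R/||x|| = 1/8.770288 = 0.114021, proj(x) = scale * x
proj(x) = [0.343135, 0.665358, 0.662987]
Step 3: Dot product.
a^T * proj(x) = -5*0.343135 - 3*0.665358 - 4*0.662987 = -6.3637


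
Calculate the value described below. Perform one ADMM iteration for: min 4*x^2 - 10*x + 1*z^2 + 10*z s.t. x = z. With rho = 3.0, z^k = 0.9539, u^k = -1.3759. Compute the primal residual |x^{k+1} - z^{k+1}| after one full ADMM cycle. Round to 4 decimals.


ADMM iteration with rho = 3.0, z^k = 0.9539, u^k = -1.3759
Step 1: x-update.
Minimize 4*x^2 - 10*x + (3.0/2)*(x - 0.9539 - 1.3759)^2
FOC: (2*4 + 3.0)*x = 10 + 3.0*(0.9539 + 1.3759)
x^{k+1} = 1.5445
Step 2: z-update.
Minimize 1*z^2 + 10*z + (3.0/2)*(1.5445 - z - 1.3759)^2
FOC: (2*1 + 3.0)*z = -10 + 3.0*(1.5445 - 1.3759)
z^{k+1} = -1.8988
Step 3: u-update.
u^{k+1} = -1.3759 + 1.5445 + 1.8988 = 2.0674
Step 4: Primal residual = |1.5445 + 1.8988| = 3.4433


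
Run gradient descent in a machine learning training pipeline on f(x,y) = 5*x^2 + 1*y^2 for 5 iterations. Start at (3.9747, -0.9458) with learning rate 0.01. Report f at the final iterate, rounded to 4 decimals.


Gradient descent on f(x,y) = 5*x^2 + 1*y^2.
Starting point: (3.9747, -0.9458), alpha = 0.01
Step 1: grad_x = 2*5*3.9747 = 39.747, grad_y = 2*1*-0.9458 = -1.8916
  x_1 = 3.9747 - 0.01*39.747 = 3.5772
  y_1 = -0.9458 - 0.01*-1.8916 = -0.9269
Step 2: grad_x = 2*5*3.5772 = 35.7723, grad_y = 2*1*-0.9269 = -1.8538
  x_2 = 3.5772 - 0.01*35.7723 = 3.2195
  y_2 = -0.9269 - 0.01*-1.8538 = -0.9083
Step 3: grad_x = 2*5*3.2195 = 32.1951, grad_y = 2*1*-0.9083 = -1.8167
  x_3 = 3.2195 - 0.01*32.1951 = 2.8976
  y_3 = -0.9083 - 0.01*-1.8167 = -0.8902
Step 4: grad_x = 2*5*2.8976 = 28.9756, grad_y = 2*1*-0.8902 = -1.7804
  x_4 = 2.8976 - 0.01*28.9756 = 2.6078
  y_4 = -0.8902 - 0.01*-1.7804 = -0.8724
Step 5: grad_x = 2*5*2.6078 = 26.078, grad_y = 2*1*-0.8724 = -1.7448
  x_5 = 2.6078 - 0.01*26.078 = 2.347
  y_5 = -0.8724 - 0.01*-1.7448 = -0.8549
f(2.347, -0.8549) = 5*2.347^2 + 1*(-0.8549)^2 = 28.2734


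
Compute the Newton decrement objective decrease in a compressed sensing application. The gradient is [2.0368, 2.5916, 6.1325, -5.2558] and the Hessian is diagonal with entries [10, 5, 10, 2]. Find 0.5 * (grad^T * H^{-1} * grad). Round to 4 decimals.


Step 1: H is diagonal, so H^(-1) * g = [0.2037, 0.5183, 0.6133, -2.6279].
Step 2: g^T H^(-1) g = sum_i g_i^2 / H_ii
  = (2.0368)^2/10 + (2.5916)^2/5 + (6.1325)^2/10 + (-5.2558)^2/2
  = 0.4149 + 1.3433 + 3.7608 + 13.8117 = 19.3306
Step 3: Objective decrease = 0.5 * g^T H^(-1) g = 9.6653


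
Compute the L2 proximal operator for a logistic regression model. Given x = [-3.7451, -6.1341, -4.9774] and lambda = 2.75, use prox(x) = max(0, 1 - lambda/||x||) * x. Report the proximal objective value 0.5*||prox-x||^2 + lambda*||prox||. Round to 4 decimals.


Step 1: Compute ||x||.
||x|| = 8.7423
Step 2: Compute scaling factor.
scale = max(0, 1 - 2.75/8.7423) = 0.6854
Step 3: prox(x) = [-2.567, -4.2045, -3.4117]
||prox(x)|| = 5.9923
Step 4: Proximal objective.
0.5*||prox-x||^2 = 3.7813
lambda*||prox|| = 16.4788
Total = 20.26


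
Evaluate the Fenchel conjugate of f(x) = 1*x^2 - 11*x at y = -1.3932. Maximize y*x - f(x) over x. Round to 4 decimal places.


f*(y) = sup_x {y*x - a*x^2 - b*x} = sup_x {(y-b)*x - a*x^2}
FOC: (y - b) - 2a*x = 0 => x* = (y - b)/(2a)
x* = (-1.3932 + 11)/(2*1) = 4.8034
f*(-1.3932) = (y-b)^2/(4a) = (-1.3932 + 11)^2/(4*1)
= 92.2906/4 = 23.0727


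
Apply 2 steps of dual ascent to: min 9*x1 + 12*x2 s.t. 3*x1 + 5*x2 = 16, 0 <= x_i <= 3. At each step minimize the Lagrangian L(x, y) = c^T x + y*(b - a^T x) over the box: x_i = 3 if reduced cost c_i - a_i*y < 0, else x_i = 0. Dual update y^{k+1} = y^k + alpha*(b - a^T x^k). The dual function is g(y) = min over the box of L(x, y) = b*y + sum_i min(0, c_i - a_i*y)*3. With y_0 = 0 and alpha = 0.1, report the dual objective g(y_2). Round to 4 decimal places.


Dual ascent for LP: min 9*x1 + 12*x2, 3*x1 + 5*x2 = 16, 0 <= x_i <= 3
Step 1: y^k = 0.0, reduced costs: (9.0, 12.0)
  x^k = (0.0, 0.0), subgradient = b - a^T x = 16.0
  y^{k+1} = 0.0 + 0.1*16.0 = 1.6
Step 2: y^k = 1.6, reduced costs: (4.2, 4.0)
  x^k = (0.0, 0.0), subgradient = b - a^T x = 16.0
  y^{k+1} = 1.6 + 0.1*16.0 = 3.2
Dual objective at y_2 = 3.2: reduced costs (-0.6, -4.0), box minimizer x = (3.0, 3.0)
g(y_2) = b*y + (c1 - a1*y)*x1 + (c2 - a2*y)*x2 = 16*3.2 + (-0.6)*3.0 + (-4.0)*3.0 = 51.2 - 1.8 - 12.0 = 37.4


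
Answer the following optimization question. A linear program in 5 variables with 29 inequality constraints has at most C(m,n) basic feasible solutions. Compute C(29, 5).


Each vertex corresponds to some choice of n active constraints out of m, so the number of vertices is at most C(m, n) = m! / (n!(m-n)!).
m = 29, n = 5
Numerator: 29 * 28 * 27 * 26 * 25
Denominator: 5! = 120
C(29, 5) = 118755


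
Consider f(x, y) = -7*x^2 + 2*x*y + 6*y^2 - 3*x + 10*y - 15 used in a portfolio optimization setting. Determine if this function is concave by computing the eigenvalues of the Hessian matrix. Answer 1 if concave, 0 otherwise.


The Hessian of f(x,y) = -7*x^2 + 2*x*y + 6*y^2 - 3*x + 10*y - 15 is:
H = [[-14, 2], [2, 12]]
Trace = -14 + 12 = -2
Determinant = -14*12 - (2)^2 = -172
Discriminant = (-2)^2 - 4*-172 = 692.0
Eigenvalues: lambda_1 = -14.1529, lambda_2 = 12.1529
The function is not concave.

0


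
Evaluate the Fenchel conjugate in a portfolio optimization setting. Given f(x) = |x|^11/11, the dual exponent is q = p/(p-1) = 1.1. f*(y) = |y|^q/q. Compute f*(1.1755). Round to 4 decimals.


The conjugate exponent q satisfies 1/p + 1/q = 1.
p = 11, so q = 11/(11 - 1) = 1.1
|y|^q = 1.1755^1.1 = 1.1947
f*(1.1755) = 1.1947 / 1.1 = 1.0861


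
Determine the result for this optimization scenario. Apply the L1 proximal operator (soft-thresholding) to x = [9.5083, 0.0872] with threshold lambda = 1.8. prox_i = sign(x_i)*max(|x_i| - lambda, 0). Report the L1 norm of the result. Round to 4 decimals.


Soft-thresholding with lambda = 1.8:
prox(9.5083) = sign(9.5083)*max(|9.5083| - 1.8, 0) = 7.7083
prox(0.0872) = sign(0.0872)*max(|0.0872| - 1.8, 0) = 0.0
prox(x) = [7.7083, 0.0]
||prox(x)||_1 = 7.7083 + 0.0 = 7.7083


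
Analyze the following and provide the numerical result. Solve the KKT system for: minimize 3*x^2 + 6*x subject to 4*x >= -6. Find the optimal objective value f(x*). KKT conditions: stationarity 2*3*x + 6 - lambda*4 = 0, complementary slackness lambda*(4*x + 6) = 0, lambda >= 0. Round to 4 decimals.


Step 1: Try lambda = 0 (constraint inactive).
Stationarity: 2*3*x + 6 = 0
x* = -6/(2*3) = -1.0
Check constraint: 4*-1.0 = -4.0 >= -6 -- satisfied.
Step 2: Compute optimal value.
f(x*) = 3*(-1.0)^2 + 6*(-1.0) = -3.0


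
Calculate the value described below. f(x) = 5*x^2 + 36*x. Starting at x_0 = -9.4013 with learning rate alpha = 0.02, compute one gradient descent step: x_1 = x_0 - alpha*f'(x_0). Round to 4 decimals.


We compute the gradient at x_0 and apply the update.
f'(x) = 10*x + 36
f'(-9.4013) = 10*-9.4013 + 36 = -58.013
x_1 = -9.4013 - 0.02*-58.013 = -8.241


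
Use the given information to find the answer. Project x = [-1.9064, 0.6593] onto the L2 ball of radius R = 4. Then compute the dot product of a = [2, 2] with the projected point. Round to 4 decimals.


Step 1: Compute ||x|| (intermediates to 6 decimals).
||x|| = sqrt((-1.9064)^2 + 0.6593^2) = 2.017186
Step 2: Project.
Since ||x|| <= R, proj = x (no scaling needed).
proj(x) = [-1.9064, 0.6593]
Step 3: Dot product.
a^T * proj(x) = 2*(-1.9064) + 2*0.6593 = -2.4942


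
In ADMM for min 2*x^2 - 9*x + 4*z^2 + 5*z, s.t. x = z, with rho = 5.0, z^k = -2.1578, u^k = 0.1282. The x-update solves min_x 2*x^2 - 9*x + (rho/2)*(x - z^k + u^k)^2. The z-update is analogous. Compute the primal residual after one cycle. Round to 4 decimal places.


ADMM iteration with rho = 5.0, z^k = -2.1578, u^k = 0.1282
Step 1: x-update.
Minimize 2*x^2 - 9*x + (5.0/2)*(x + 2.1578 + 0.1282)^2
FOC: (2*2 + 5.0)*x = 9 + 5.0*(-2.1578 - 0.1282)
x^{k+1} = -0.27
Step 2: z-update.
Minimize 4*z^2 + 5*z + (5.0/2)*(-0.27 - z + 0.1282)^2
FOC: (2*4 + 5.0)*z = -5 + 5.0*(-0.27 + 0.1282)
z^{k+1} = -0.4392
Step 3: u-update.
u^{k+1} = 0.1282 - 0.27 + 0.4392 = 0.2974
Step 4: Primal residual = |-0.27 + 0.4392| = 0.1692


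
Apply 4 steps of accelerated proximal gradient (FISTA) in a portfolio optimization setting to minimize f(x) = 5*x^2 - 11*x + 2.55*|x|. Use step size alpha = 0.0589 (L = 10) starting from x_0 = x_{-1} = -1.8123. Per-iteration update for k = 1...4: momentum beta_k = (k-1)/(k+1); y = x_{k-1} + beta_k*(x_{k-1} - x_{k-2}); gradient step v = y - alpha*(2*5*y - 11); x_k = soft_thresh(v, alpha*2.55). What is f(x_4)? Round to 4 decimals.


FISTA on f(x) = 5*x^2 - 11*x + 2.55*|x|
L = 10, alpha = 0.0589
Iteration 1: beta = 0.0, y = -1.8123 + 0.0*(-1.8123 + 1.8123) = -1.8123
  grad(y) = -29.123, v = y - alpha*grad = -0.097
  prox(v) = soft_thresh(-0.097, 0.1502) = 0.0
Iteration 2: beta = 0.3333, y = 0.0 + 0.3333*(0.0 + 1.8123) = 0.6041
  grad(y) = -4.959, v = y - alpha*grad = 0.8962
  prox(v) = soft_thresh(0.8962, 0.1502) = 0.746
Iteration 3: beta = 0.5, y = 0.746 + 0.5*(0.746 - 0.0) = 1.119
  grad(y) = 0.1899, v = y - alpha*grad = 1.1078
  prox(v) = soft_thresh(1.1078, 0.1502) = 0.9576
Iteration 4: beta = 0.6, y = 0.9576 + 0.6*(0.9576 - 0.746) = 1.0846
  grad(y) = -0.1542, v = y - alpha*grad = 1.0937
  prox(v) = soft_thresh(1.0937, 0.1502) = 0.9435
f(x_4) = 5*0.9435^2 - 11*0.9435 + 2.55*|0.9435| = -3.5216


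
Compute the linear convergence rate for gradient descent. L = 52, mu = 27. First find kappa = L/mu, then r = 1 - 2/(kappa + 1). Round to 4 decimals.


Step 1: Compute the condition number.
kappa = L/mu = 52/27 = 1.9259
Step 2: Compute the convergence rate.
r = 1 - 2/(kappa + 1) = 1 - 2*mu/(L + mu) = (L - mu)/(L + mu) = 25/79 = 0.3165


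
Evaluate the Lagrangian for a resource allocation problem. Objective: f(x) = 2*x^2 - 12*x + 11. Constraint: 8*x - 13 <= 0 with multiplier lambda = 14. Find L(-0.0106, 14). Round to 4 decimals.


Step 1: Evaluate f(x).
f(-0.0106) = 2*(-0.0106)^2 - 12*(-0.0106) + 11 = 11.1274
Step 2: Evaluate g(x).
g(-0.0106) = 8*-0.0106 - 13 = -13.0848
Step 3: Compute Lagrangian.
L = 11.1274 + 14*-13.0848 = -172.0598


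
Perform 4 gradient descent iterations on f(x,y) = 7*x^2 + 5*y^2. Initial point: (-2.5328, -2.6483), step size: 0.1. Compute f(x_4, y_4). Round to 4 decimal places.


Gradient descent on f(x,y) = 7*x^2 + 5*y^2.
Starting point: (-2.5328, -2.6483), alpha = 0.1
Step 1: grad_x = 2*7*-2.5328 = -35.4592, grad_y = 2*5*-2.6483 = -26.483
  x_1 = -2.5328 - 0.1*-35.4592 = 1.0131
  y_1 = -2.6483 - 0.1*-26.483 = 0.0
Step 2: grad_x = 2*7*1.0131 = 14.1837, grad_y = 2*5*0.0 = 0.0
  x_2 = 1.0131 - 0.1*14.1837 = -0.4052
  y_2 = 0.0 - 0.1*0.0 = 0.0
Step 3: grad_x = 2*7*-0.4052 = -5.6735, grad_y = 2*5*0.0 = 0.0
  x_3 = -0.4052 - 0.1*-5.6735 = 0.1621
  y_3 = 0.0 - 0.1*0.0 = 0.0
Step 4: grad_x = 2*7*0.1621 = 2.2694, grad_y = 2*5*0.0 = 0.0
  x_4 = 0.1621 - 0.1*2.2694 = -0.0648
  y_4 = 0.0 - 0.1*0.0 = 0.0
f(-0.0648, 0.0) = 7*(-0.0648)^2 + 5*0.0^2 = 0.0294


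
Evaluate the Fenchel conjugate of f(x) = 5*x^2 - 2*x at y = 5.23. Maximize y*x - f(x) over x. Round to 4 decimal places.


f*(y) = sup_x {y*x - a*x^2 - b*x} = sup_x {(y-b)*x - a*x^2}
FOC: (y - b) - 2a*x = 0 => x* = (y - b)/(2a)
x* = (5.23 + 2)/(2*5) = 0.723
f*(5.23) = (y-b)^2/(4a) = (5.23 + 2)^2/(4*5)
= 52.2729/20 = 2.6136


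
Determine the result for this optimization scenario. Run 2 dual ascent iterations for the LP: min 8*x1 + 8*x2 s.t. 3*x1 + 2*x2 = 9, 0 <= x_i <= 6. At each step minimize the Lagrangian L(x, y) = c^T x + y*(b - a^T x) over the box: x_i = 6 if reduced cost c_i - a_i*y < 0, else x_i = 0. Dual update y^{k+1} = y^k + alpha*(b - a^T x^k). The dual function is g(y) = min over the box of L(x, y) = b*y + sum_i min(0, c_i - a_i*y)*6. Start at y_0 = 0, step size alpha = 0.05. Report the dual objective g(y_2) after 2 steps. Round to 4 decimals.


Dual ascent for LP: min 8*x1 + 8*x2, 3*x1 + 2*x2 = 9, 0 <= x_i <= 6
Step 1: y^k = 0.0, reduced costs: (8.0, 8.0)
  x^k = (0.0, 0.0), subgradient = b - a^T x = 9.0
  y^{k+1} = 0.0 + 0.05*9.0 = 0.45
Step 2: y^k = 0.45, reduced costs: (6.65, 7.1)
  x^k = (0.0, 0.0), subgradient = b - a^T x = 9.0
  y^{k+1} = 0.45 + 0.05*9.0 = 0.9
Dual objective at y_2 = 0.9: reduced costs (5.3, 6.2), box minimizer x = (0.0, 0.0)
g(y_2) = b*y + (c1 - a1*y)*x1 + (c2 - a2*y)*x2 = 9*0.9 + 5.3*0.0 + 6.2*0.0 = 8.1 + 0.0 + 0.0 = 8.1


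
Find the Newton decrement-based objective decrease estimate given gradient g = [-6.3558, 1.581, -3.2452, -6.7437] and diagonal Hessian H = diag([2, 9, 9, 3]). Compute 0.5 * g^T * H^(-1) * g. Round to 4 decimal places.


Step 1: H is diagonal, so H^(-1) * g = [-3.1779, 0.1757, -0.3606, -2.2479].
Step 2: g^T H^(-1) g = sum_i g_i^2 / H_ii
  = (-6.3558)^2/2 + (1.581)^2/9 + (-3.2452)^2/9 + (-6.7437)^2/3
  = 20.1981 + 0.2777 + 1.1701 + 15.1592 = 36.8051
Step 3: Objective decrease = 0.5 * g^T H^(-1) g = 18.4026


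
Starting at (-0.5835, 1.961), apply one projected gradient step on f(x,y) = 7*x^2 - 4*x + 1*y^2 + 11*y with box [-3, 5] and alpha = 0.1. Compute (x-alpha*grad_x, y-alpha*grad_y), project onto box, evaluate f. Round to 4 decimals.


Step 1: Compute gradient at (-0.5835, 1.961).
grad_x = 2*7*-0.5835 - 4 = -12.169
grad_y = 2*1*1.961 + 11 = 14.922
Step 2: Gradient step.
x_raw = -0.5835 - 0.1*-12.169 = 0.6334
y_raw = 1.961 - 0.1*14.922 = 0.4688
Step 3: Project onto [-3, 5].
x_proj = clip(0.6334) = 0.6334
y_proj = clip(0.4688) = 0.4688
Step 4: Evaluate f.
f(0.6334, 0.4688) = 5.6513


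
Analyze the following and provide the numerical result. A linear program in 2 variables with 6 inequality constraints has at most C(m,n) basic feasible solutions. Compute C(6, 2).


Each vertex corresponds to some choice of n active constraints out of m, so the number of vertices is at most C(m, n) = m! / (n!(m-n)!).
m = 6, n = 2
Numerator: 6 * 5
Denominator: 2! = 2
C(6, 2) = 15


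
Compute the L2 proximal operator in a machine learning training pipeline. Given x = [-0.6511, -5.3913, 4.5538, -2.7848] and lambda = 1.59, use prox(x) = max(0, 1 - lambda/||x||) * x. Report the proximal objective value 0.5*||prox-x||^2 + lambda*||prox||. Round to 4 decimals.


Step 1: Compute ||x||.
||x|| = 7.6146
Step 2: Compute scaling factor.
scale = max(0, 1 - 1.59/7.6146) = 0.7912
Step 3: prox(x) = [-0.5151, -4.2655, 3.6029, -2.2033]
||prox(x)|| = 6.0246
Step 4: Proximal objective.
0.5*||prox-x||^2 = 1.2641
lambda*||prox|| = 9.5791
Total = 10.8432


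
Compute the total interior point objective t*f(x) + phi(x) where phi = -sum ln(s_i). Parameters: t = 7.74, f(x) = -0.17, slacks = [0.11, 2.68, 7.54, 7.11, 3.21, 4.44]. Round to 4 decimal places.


Step 1: Compute log-barrier.
ln values: [-2.2073, 0.9858, 2.0202, 1.9615, 1.1663, 1.4907]
phi = -(-2.2073 + 0.9858 + 2.0202 + 1.9615 + 1.1663 + 1.4907) = -5.4172
Step 2: Compute augmented objective.
t*f(x) = 7.74*-0.17 = -1.3158
Total = -1.3158 - 5.4172 = -6.733


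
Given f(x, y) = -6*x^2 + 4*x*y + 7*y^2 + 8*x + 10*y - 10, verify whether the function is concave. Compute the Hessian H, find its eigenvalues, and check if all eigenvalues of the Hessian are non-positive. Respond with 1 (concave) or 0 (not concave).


The Hessian of f(x,y) = -6*x^2 + 4*x*y + 7*y^2 + 8*x + 10*y - 10 is:
H = [[-12, 4], [4, 14]]
Trace = -12 + 14 = 2
Determinant = -12*14 - (4)^2 = -184
Discriminant = (2)^2 - 4*-184 = 740.0
Eigenvalues: lambda_1 = -12.6015, lambda_2 = 14.6015
The function is not concave.

0


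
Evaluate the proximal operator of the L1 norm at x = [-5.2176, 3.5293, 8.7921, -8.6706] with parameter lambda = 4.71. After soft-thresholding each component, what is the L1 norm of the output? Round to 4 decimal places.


Soft-thresholding with lambda = 4.71:
prox(-5.2176) = sign(-5.2176)*max(|-5.2176| - 4.71, 0) = -0.5076
prox(3.5293) = sign(3.5293)*max(|3.5293| - 4.71, 0) = 0.0
prox(8.7921) = sign(8.7921)*max(|8.7921| - 4.71, 0) = 4.0821
prox(-8.6706) = sign(-8.6706)*max(|-8.6706| - 4.71, 0) = -3.9606
prox(x) = [-0.5076, 0.0, 4.0821, -3.9606]
||prox(x)||_1 = 0.5076 + 0.0 + 4.0821 + 3.9606 = 8.5503


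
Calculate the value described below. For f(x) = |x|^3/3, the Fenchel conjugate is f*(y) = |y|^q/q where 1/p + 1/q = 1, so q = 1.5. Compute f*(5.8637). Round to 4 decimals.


The conjugate exponent q satisfies 1/p + 1/q = 1.
p = 3, so q = 3/(3 - 1) = 1.5
|y|^q = 5.8637^1.5 = 14.199
f*(5.8637) = 14.199 / 1.5 = 9.466


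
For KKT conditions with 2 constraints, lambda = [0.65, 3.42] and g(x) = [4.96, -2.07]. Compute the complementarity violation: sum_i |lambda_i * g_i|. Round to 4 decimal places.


KKT complementary slackness check:
lambda_1 * g_1 = 0.65 * 4.96 = 3.224
lambda_2 * g_2 = 3.42 * -2.07 = -7.0794
Total violation = 3.224 + 7.0794 = 10.3034


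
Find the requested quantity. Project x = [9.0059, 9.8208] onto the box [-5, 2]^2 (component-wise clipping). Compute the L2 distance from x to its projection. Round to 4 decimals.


Project each component onto [-5, 2].
clip(9.0059) = 2.0, clip(9.8208) = 2.0
Projection = [2.0, 2.0]
Squared diffs: [49.0826, 61.1649]
Distance = sqrt(110.2475) = 10.4999


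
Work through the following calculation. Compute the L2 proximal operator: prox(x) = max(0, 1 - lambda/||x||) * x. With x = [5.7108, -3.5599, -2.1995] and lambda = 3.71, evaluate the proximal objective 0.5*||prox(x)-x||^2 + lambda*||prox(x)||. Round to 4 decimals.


Step 1: Compute ||x||.
||x|| = 7.0798
Step 2: Compute scaling factor.
scale = max(0, 1 - 3.71/7.0798) = 0.476
Step 3: prox(x) = [2.7182, -1.6944, -1.0469]
||prox(x)|| = 3.3698
Step 4: Proximal objective.
0.5*||prox-x||^2 = 6.8821
lambda*||prox|| = 12.502
Total = 19.3841
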